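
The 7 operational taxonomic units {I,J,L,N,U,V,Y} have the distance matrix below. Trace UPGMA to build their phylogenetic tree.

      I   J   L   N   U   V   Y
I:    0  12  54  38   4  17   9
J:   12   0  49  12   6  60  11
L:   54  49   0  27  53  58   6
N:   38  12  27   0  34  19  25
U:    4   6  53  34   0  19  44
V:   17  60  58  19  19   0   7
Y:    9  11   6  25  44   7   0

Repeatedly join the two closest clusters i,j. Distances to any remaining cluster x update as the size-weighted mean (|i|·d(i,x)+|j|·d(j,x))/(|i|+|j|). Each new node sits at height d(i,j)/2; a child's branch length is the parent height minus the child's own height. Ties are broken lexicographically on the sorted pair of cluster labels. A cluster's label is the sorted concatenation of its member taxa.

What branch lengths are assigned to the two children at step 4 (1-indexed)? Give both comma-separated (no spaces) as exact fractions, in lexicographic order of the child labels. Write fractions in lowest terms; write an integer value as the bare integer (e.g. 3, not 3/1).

19/2,19/2

1. join I+U (d=4) ⇒ IU; edges |I|=2, |U|=2
  updated: d(IU,J)=9, d(IU,L)=107/2, d(IU,N)=36, d(IU,V)=18, d(IU,Y)=53/2
2. join L+Y (d=6) ⇒ LY; edges |L|=3, |Y|=3
  updated: d(IU,LY)=40, d(J,LY)=30, d(LY,N)=26, d(LY,V)=65/2
3. join IU+J (d=9) ⇒ IJU; edges |IU|=5/2, |J|=9/2
  updated: d(IJU,LY)=110/3, d(IJU,N)=28, d(IJU,V)=32
4. join N+V (d=19) ⇒ NV; edges |N|=19/2, |V|=19/2
  updated: d(IJU,NV)=30, d(LY,NV)=117/4
5. join LY+NV (d=117/4) ⇒ LNVY; edges |LY|=93/8, |NV|=41/8
  updated: d(IJU,LNVY)=100/3
6. join IJU+LNVY (d=100/3) ⇒ IJLNUVY; edges |IJU|=73/6, |LNVY|=49/24
final tree: (((I:2,U:2):5/2,J:9/2):73/6,((L:3,Y:3):93/8,(N:19/2,V:19/2):41/8):49/24)
total length: 1607/24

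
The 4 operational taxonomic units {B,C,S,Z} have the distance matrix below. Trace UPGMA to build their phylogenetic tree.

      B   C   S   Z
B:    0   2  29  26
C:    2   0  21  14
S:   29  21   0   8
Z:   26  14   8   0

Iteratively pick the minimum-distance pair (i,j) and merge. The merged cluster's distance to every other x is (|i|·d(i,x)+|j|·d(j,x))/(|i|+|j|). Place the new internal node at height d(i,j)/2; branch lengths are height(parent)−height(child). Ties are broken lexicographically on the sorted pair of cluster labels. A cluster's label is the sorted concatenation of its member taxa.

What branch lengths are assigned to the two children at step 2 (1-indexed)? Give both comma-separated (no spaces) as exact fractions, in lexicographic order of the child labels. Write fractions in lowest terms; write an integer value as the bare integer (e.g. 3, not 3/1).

4,4

step 1: merge (B,C) at d=2; branch lengths B→1, C→1; new cluster BC
  updated: d(BC,S)=25, d(BC,Z)=20
step 2: merge (S,Z) at d=8; branch lengths S→4, Z→4; new cluster SZ
  updated: d(BC,SZ)=45/2
step 3: merge (BC,SZ) at d=45/2; branch lengths BC→41/4, SZ→29/4; new cluster BCSZ
final tree: ((B:1,C:1):41/4,(S:4,Z:4):29/4)
total length: 55/2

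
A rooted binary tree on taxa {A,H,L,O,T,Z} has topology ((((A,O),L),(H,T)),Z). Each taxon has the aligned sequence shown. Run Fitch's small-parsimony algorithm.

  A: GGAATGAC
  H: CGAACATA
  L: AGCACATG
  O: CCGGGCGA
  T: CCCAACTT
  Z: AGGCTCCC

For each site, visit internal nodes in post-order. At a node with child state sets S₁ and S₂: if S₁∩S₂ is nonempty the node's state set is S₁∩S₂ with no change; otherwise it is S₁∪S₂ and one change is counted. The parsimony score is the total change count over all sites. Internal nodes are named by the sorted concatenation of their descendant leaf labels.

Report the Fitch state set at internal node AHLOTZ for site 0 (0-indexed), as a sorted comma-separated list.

A,C

[col 0] AO: children A:{G}, O:{C} ∪→ {C,G}; cost 1
[col 0] ALO: children AO:{C,G}, L:{A} ∪→ {A,C,G}; cost 1
[col 0] HT: children H:{C}, T:{C} ∩→ {C}; cost 0
[col 0] AHLOT: children ALO:{A,C,G}, HT:{C} ∩→ {C}; cost 0
[col 0] AHLOTZ: children AHLOT:{C}, Z:{A} ∪→ {A,C}; cost 1
[col 1] AO: children A:{G}, O:{C} ∪→ {C,G}; cost 1
[col 1] ALO: children AO:{C,G}, L:{G} ∩→ {G}; cost 0
[col 1] HT: children H:{G}, T:{C} ∪→ {C,G}; cost 1
[col 1] AHLOT: children ALO:{G}, HT:{C,G} ∩→ {G}; cost 0
[col 1] AHLOTZ: children AHLOT:{G}, Z:{G} ∩→ {G}; cost 0
[col 2] AO: children A:{A}, O:{G} ∪→ {A,G}; cost 1
[col 2] ALO: children AO:{A,G}, L:{C} ∪→ {A,C,G}; cost 1
[col 2] HT: children H:{A}, T:{C} ∪→ {A,C}; cost 1
[col 2] AHLOT: children ALO:{A,C,G}, HT:{A,C} ∩→ {A,C}; cost 0
[col 2] AHLOTZ: children AHLOT:{A,C}, Z:{G} ∪→ {A,C,G}; cost 1
[col 3] AO: children A:{A}, O:{G} ∪→ {A,G}; cost 1
[col 3] ALO: children AO:{A,G}, L:{A} ∩→ {A}; cost 0
[col 3] HT: children H:{A}, T:{A} ∩→ {A}; cost 0
[col 3] AHLOT: children ALO:{A}, HT:{A} ∩→ {A}; cost 0
[col 3] AHLOTZ: children AHLOT:{A}, Z:{C} ∪→ {A,C}; cost 1
[col 4] AO: children A:{T}, O:{G} ∪→ {G,T}; cost 1
[col 4] ALO: children AO:{G,T}, L:{C} ∪→ {C,G,T}; cost 1
[col 4] HT: children H:{C}, T:{A} ∪→ {A,C}; cost 1
[col 4] AHLOT: children ALO:{C,G,T}, HT:{A,C} ∩→ {C}; cost 0
[col 4] AHLOTZ: children AHLOT:{C}, Z:{T} ∪→ {C,T}; cost 1
[col 5] AO: children A:{G}, O:{C} ∪→ {C,G}; cost 1
[col 5] ALO: children AO:{C,G}, L:{A} ∪→ {A,C,G}; cost 1
[col 5] HT: children H:{A}, T:{C} ∪→ {A,C}; cost 1
[col 5] AHLOT: children ALO:{A,C,G}, HT:{A,C} ∩→ {A,C}; cost 0
[col 5] AHLOTZ: children AHLOT:{A,C}, Z:{C} ∩→ {C}; cost 0
[col 6] AO: children A:{A}, O:{G} ∪→ {A,G}; cost 1
[col 6] ALO: children AO:{A,G}, L:{T} ∪→ {A,G,T}; cost 1
[col 6] HT: children H:{T}, T:{T} ∩→ {T}; cost 0
[col 6] AHLOT: children ALO:{A,G,T}, HT:{T} ∩→ {T}; cost 0
[col 6] AHLOTZ: children AHLOT:{T}, Z:{C} ∪→ {C,T}; cost 1
[col 7] AO: children A:{C}, O:{A} ∪→ {A,C}; cost 1
[col 7] ALO: children AO:{A,C}, L:{G} ∪→ {A,C,G}; cost 1
[col 7] HT: children H:{A}, T:{T} ∪→ {A,T}; cost 1
[col 7] AHLOT: children ALO:{A,C,G}, HT:{A,T} ∩→ {A}; cost 0
[col 7] AHLOTZ: children AHLOT:{A}, Z:{C} ∪→ {A,C}; cost 1
per-site changes: [3, 2, 4, 2, 4, 3, 3, 4]; total = 25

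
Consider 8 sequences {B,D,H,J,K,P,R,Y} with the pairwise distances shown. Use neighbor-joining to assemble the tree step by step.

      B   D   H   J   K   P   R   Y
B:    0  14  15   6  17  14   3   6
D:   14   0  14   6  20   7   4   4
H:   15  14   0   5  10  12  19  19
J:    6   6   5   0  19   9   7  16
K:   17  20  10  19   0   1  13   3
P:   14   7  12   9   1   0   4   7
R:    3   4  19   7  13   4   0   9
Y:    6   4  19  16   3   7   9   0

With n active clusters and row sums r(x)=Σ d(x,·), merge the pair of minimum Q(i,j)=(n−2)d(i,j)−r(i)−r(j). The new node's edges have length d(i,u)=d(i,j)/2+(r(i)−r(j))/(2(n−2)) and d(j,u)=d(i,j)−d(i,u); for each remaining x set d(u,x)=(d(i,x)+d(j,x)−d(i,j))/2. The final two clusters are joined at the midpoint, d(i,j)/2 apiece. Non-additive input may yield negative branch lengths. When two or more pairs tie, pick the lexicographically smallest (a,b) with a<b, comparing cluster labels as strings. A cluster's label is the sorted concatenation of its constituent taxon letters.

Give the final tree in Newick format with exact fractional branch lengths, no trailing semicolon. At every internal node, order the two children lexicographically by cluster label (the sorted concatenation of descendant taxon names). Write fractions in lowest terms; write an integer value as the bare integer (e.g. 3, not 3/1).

((((B:37/12,R:-1/12):21/8,((K:3,P:-2):59/16,Y:13/16):25/8):5/4,D:11/4):19/8,(H:14/3,J:1/3):19/8)

iteration 1: select H,J (d=5, Q=-132); attach at lengths (14/3, 1/3); label the merged cluster HJ
  updated: d(B,HJ)=8, d(D,HJ)=15/2, d(HJ,K)=12, d(HJ,P)=8, d(HJ,R)=21/2, d(HJ,Y)=15
iteration 2: select K,P (d=1, Q=-102); attach at lengths (3, -2); label the merged cluster KP
  updated: d(B,KP)=15, d(D,KP)=13, d(HJ,KP)=19/2, d(KP,R)=8, d(KP,Y)=9/2
iteration 3: select KP,Y (d=9/2, Q=-141/2); attach at lengths (59/16, 13/16); label the merged cluster KPY
  updated: d(B,KPY)=33/4, d(D,KPY)=25/4, d(HJ,KPY)=10, d(KPY,R)=25/4
iteration 4: select B,R (d=3, Q=-48); attach at lengths (37/12, -1/12); label the merged cluster BR
  updated: d(BR,D)=15/2, d(BR,HJ)=31/4, d(BR,KPY)=23/4
iteration 5: select BR,KPY (d=23/4, Q=-63/2); attach at lengths (21/8, 25/8); label the merged cluster BKPRY
  updated: d(BKPRY,D)=4, d(BKPRY,HJ)=6
iteration 6: select BKPRY,D (d=4, Q=-35/2); attach at lengths (5/4, 11/4); label the merged cluster BDKPRY
  updated: d(BDKPRY,HJ)=19/4
iteration 7: select BDKPRY,HJ (d=19/4); attach at lengths (19/8, 19/8); label the merged cluster BDHJKPRY
final tree: ((((B:37/12,R:-1/12):21/8,((K:3,P:-2):59/16,Y:13/16):25/8):5/4,D:11/4):19/8,(H:14/3,J:1/3):19/8)
total length: 28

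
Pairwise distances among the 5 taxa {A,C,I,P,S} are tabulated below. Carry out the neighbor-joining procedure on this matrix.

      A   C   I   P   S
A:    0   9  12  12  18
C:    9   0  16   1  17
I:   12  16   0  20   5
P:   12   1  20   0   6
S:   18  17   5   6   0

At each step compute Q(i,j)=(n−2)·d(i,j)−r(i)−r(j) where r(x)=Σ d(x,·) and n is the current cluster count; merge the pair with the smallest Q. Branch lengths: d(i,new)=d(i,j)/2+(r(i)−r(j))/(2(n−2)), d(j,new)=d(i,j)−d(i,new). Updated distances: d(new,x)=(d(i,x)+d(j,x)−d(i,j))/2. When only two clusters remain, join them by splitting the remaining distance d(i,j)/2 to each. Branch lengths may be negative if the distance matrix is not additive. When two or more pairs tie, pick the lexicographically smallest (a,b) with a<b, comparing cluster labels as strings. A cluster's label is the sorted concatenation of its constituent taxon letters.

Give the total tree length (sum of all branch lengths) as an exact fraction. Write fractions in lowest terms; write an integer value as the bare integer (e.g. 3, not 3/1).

iteration 1: select I,S (d=5, Q=-84); attach at lengths (11/3, 4/3); label the merged cluster IS
  updated: d(A,IS)=25/2, d(C,IS)=14, d(IS,P)=21/2
iteration 2: select A,IS (d=25/2, Q=-91/2); attach at lengths (43/8, 57/8); label the merged cluster AIS
  updated: d(AIS,C)=21/4, d(AIS,P)=5
iteration 3: select AIS,C (d=21/4, Q=-45/4); attach at lengths (37/8, 5/8); label the merged cluster ACIS
  updated: d(ACIS,P)=3/8
iteration 4: select ACIS,P (d=3/8); attach at lengths (3/16, 3/16); label the merged cluster ACIPS
final tree: (((A:43/8,(I:11/3,S:4/3):57/8):37/8,C:5/8):3/16,P:3/16)
total length: 185/8

185/8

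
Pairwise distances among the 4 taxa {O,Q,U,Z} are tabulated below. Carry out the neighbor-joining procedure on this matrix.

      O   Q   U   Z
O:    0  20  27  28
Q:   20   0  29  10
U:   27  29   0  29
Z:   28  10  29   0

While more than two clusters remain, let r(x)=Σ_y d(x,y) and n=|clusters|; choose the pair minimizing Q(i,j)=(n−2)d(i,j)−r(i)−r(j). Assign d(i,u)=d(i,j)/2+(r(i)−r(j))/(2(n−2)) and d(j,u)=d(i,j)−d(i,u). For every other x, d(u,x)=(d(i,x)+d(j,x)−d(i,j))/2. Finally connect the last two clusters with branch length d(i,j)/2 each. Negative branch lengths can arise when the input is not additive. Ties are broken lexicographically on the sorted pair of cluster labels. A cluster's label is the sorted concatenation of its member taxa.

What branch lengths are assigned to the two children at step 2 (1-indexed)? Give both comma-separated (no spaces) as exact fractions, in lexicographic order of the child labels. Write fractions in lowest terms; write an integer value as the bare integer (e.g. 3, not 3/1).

iteration 1: select O,U (d=27, Q=-106); attach at lengths (11, 16); label the merged cluster OU
  updated: d(OU,Q)=11, d(OU,Z)=15
iteration 2: select OU,Q (d=11, Q=-36); attach at lengths (8, 3); label the merged cluster OQU
  updated: d(OQU,Z)=7
iteration 3: select OQU,Z (d=7); attach at lengths (7/2, 7/2); label the merged cluster OQUZ
final tree: (((O:11,U:16):8,Q:3):7/2,Z:7/2)
total length: 45

8,3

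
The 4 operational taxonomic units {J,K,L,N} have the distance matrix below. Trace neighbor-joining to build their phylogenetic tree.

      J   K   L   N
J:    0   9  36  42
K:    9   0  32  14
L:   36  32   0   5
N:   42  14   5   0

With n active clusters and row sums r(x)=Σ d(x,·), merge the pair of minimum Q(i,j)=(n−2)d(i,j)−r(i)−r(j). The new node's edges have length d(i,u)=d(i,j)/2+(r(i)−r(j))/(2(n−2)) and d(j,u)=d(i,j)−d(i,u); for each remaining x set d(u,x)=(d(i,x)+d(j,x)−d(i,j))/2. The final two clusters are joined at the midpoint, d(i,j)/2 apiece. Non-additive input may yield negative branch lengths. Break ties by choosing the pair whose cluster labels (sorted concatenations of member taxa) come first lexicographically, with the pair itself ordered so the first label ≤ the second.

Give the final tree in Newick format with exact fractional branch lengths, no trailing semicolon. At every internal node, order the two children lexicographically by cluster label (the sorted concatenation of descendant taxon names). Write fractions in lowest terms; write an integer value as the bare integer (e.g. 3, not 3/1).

(((J:25/2,K:-7/2):24,L:11/2):-1/4,N:-1/4)

iteration 1: select J,K (d=9, Q=-124); attach at lengths (25/2, -7/2); label the merged cluster JK
  updated: d(JK,L)=59/2, d(JK,N)=47/2
iteration 2: select JK,L (d=59/2, Q=-58); attach at lengths (24, 11/2); label the merged cluster JKL
  updated: d(JKL,N)=-1/2
iteration 3: select JKL,N (d=-1/2); attach at lengths (-1/4, -1/4); label the merged cluster JKLN
final tree: (((J:25/2,K:-7/2):24,L:11/2):-1/4,N:-1/4)
total length: 38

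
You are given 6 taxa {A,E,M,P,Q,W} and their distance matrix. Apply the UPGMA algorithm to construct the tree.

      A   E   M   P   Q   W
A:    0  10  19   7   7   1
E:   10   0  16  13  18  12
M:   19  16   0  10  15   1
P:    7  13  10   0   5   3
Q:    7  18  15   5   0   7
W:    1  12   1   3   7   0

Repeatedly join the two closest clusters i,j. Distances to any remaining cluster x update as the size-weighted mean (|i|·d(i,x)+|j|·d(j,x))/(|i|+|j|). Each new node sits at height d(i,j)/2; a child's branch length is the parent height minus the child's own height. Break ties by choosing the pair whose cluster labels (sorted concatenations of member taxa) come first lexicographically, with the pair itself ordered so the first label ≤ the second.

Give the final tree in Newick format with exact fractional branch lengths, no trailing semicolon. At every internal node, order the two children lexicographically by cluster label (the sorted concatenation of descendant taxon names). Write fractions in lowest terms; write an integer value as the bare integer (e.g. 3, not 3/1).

1. join A+W (d=1) ⇒ AW; edges |A|=1/2, |W|=1/2
  updated: d(AW,E)=11, d(AW,M)=10, d(AW,P)=5, d(AW,Q)=7
2. join AW+P (d=5) ⇒ APW; edges |AW|=2, |P|=5/2
  updated: d(APW,E)=35/3, d(APW,M)=10, d(APW,Q)=19/3
3. join APW+Q (d=19/3) ⇒ APQW; edges |APW|=2/3, |Q|=19/6
  updated: d(APQW,E)=53/4, d(APQW,M)=45/4
4. join APQW+M (d=45/4) ⇒ AMPQW; edges |APQW|=59/24, |M|=45/8
  updated: d(AMPQW,E)=69/5
5. join AMPQW+E (d=69/5) ⇒ AEMPQW; edges |AMPQW|=51/40, |E|=69/10
final tree: (((((A:1/2,W:1/2):2,P:5/2):2/3,Q:19/6):59/24,M:45/8):51/40,E:69/10)
total length: 3071/120

(((((A:1/2,W:1/2):2,P:5/2):2/3,Q:19/6):59/24,M:45/8):51/40,E:69/10)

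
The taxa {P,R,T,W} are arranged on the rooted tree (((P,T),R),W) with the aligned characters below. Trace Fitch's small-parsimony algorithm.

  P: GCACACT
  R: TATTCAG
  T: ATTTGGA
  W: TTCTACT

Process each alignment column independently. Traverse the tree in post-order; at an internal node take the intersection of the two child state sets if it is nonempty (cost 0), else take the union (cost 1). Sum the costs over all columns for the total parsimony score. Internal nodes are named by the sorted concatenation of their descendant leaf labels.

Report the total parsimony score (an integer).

[col 0] PT: children P:{G}, T:{A} ∪→ {A,G}; cost 1
[col 0] PRT: children PT:{A,G}, R:{T} ∪→ {A,G,T}; cost 1
[col 0] PRTW: children PRT:{A,G,T}, W:{T} ∩→ {T}; cost 0
[col 1] PT: children P:{C}, T:{T} ∪→ {C,T}; cost 1
[col 1] PRT: children PT:{C,T}, R:{A} ∪→ {A,C,T}; cost 1
[col 1] PRTW: children PRT:{A,C,T}, W:{T} ∩→ {T}; cost 0
[col 2] PT: children P:{A}, T:{T} ∪→ {A,T}; cost 1
[col 2] PRT: children PT:{A,T}, R:{T} ∩→ {T}; cost 0
[col 2] PRTW: children PRT:{T}, W:{C} ∪→ {C,T}; cost 1
[col 3] PT: children P:{C}, T:{T} ∪→ {C,T}; cost 1
[col 3] PRT: children PT:{C,T}, R:{T} ∩→ {T}; cost 0
[col 3] PRTW: children PRT:{T}, W:{T} ∩→ {T}; cost 0
[col 4] PT: children P:{A}, T:{G} ∪→ {A,G}; cost 1
[col 4] PRT: children PT:{A,G}, R:{C} ∪→ {A,C,G}; cost 1
[col 4] PRTW: children PRT:{A,C,G}, W:{A} ∩→ {A}; cost 0
[col 5] PT: children P:{C}, T:{G} ∪→ {C,G}; cost 1
[col 5] PRT: children PT:{C,G}, R:{A} ∪→ {A,C,G}; cost 1
[col 5] PRTW: children PRT:{A,C,G}, W:{C} ∩→ {C}; cost 0
[col 6] PT: children P:{T}, T:{A} ∪→ {A,T}; cost 1
[col 6] PRT: children PT:{A,T}, R:{G} ∪→ {A,G,T}; cost 1
[col 6] PRTW: children PRT:{A,G,T}, W:{T} ∩→ {T}; cost 0
per-site changes: [2, 2, 2, 1, 2, 2, 2]; total = 13

13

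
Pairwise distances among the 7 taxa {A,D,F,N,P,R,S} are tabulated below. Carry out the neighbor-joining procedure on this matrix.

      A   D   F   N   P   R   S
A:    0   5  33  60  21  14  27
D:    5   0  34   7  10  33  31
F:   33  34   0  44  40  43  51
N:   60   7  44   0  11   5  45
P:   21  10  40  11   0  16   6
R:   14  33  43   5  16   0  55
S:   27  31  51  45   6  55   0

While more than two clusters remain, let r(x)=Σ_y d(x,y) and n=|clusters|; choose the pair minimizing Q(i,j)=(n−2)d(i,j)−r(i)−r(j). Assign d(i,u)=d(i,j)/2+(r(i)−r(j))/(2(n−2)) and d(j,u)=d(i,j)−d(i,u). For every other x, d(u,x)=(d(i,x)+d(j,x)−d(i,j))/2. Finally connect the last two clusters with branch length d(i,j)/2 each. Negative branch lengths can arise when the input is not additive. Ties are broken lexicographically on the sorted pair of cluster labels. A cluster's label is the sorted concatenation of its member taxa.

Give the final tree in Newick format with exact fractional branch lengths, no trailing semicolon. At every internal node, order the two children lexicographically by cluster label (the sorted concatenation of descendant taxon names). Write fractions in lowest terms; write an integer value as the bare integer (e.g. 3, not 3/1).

((((A:23/4,D:-3/4):75/16,F:421/16):37/16,(N:31/10,R:19/10):231/16):189/32,(P:-101/16,S:197/16):189/32)

1. join N+R (d=5, Q=-313) ⇒ NR; edges |N|=31/10, |R|=19/10
  updated: d(A,NR)=69/2, d(D,NR)=35/2, d(F,NR)=41, d(NR,P)=11, d(NR,S)=95/2
2. join P+S (d=6, Q=-453/2) ⇒ PS; edges |P|=-101/16, |S|=197/16
  updated: d(A,PS)=21, d(D,PS)=35/2, d(F,PS)=85/2, d(NR,PS)=105/4
3. join A+D (d=5, Q=-305/2) ⇒ AD; edges |A|=23/4, |D|=-3/4
  updated: d(AD,F)=31, d(AD,NR)=47/2, d(AD,PS)=67/4
4. join AD+F (d=31, Q=-495/4) ⇒ ADF; edges |AD|=75/16, |F|=421/16
  updated: d(ADF,NR)=67/4, d(ADF,PS)=113/8
5. join ADF+NR (d=67/4, Q=-457/8) ⇒ ADFNR; edges |ADF|=37/16, |NR|=231/16
  updated: d(ADFNR,PS)=189/16
6. join ADFNR+PS (d=189/16) ⇒ ADFNPRS; edges |ADFNR|=189/32, |PS|=189/32
final tree: ((((A:23/4,D:-3/4):75/16,F:421/16):37/16,(N:31/10,R:19/10):231/16):189/32,(P:-101/16,S:197/16):189/32)
total length: 1209/16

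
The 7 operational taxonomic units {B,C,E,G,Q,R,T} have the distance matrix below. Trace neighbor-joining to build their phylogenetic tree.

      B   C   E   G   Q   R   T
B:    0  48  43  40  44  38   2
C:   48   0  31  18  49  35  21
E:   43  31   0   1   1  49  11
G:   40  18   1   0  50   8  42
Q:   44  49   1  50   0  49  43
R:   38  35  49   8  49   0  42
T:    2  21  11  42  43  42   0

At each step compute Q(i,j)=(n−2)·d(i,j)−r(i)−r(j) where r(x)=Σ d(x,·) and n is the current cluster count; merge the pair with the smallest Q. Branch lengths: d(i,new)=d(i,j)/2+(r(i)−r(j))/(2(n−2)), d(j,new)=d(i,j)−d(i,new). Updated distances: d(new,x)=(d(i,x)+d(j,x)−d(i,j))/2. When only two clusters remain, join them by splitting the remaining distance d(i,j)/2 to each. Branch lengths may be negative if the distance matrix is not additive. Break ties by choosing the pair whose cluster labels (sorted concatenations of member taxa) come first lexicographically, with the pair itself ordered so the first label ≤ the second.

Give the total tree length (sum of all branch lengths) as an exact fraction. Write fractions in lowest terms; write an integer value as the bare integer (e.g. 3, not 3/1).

iteration 1: select E,Q (d=1, Q=-367); attach at lengths (-19/2, 21/2); label the merged cluster EQ
  updated: d(B,EQ)=43, d(C,EQ)=79/2, d(EQ,G)=25, d(EQ,R)=97/2, d(EQ,T)=53/2
iteration 2: select B,T (d=2, Q=-593/2); attach at lengths (91/16, -59/16); label the merged cluster BT
  updated: d(BT,C)=67/2, d(BT,EQ)=135/4, d(BT,G)=40, d(BT,R)=39
iteration 3: select G,R (d=8, Q=-395/2); attach at lengths (-31/12, 127/12); label the merged cluster GR
  updated: d(BT,GR)=71/2, d(C,GR)=45/2, d(EQ,GR)=131/4
iteration 4: select BT,EQ (d=135/4, Q=-565/4); attach at lengths (257/16, 283/16); label the merged cluster BEQT
  updated: d(BEQT,C)=157/8, d(BEQT,GR)=69/4
iteration 5: select BEQT,C (d=157/8, Q=-475/8); attach at lengths (115/16, 199/16); label the merged cluster BCEQT
  updated: d(BCEQT,GR)=161/16
iteration 6: select BCEQT,GR (d=161/16); attach at lengths (161/32, 161/32); label the merged cluster BCEGQRT
final tree: ((((B:91/16,T:-59/16):257/16,(E:-19/2,Q:21/2):283/16):115/16,C:199/16):161/32,(G:-31/12,R:127/12):161/32)
total length: 1191/16

1191/16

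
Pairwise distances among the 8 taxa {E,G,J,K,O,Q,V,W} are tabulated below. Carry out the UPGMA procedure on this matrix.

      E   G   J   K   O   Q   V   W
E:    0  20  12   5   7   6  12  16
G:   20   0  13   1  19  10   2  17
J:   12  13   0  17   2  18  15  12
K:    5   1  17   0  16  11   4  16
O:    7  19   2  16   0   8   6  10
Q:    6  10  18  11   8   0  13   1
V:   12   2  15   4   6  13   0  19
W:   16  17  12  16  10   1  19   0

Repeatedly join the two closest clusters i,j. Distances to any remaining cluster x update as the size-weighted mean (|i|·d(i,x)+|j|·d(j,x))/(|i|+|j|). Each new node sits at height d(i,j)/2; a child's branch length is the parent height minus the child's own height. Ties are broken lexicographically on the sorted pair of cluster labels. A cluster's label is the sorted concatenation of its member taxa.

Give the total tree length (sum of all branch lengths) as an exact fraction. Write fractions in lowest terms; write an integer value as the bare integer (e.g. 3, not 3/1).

step 1: merge (G,K) at d=1; branch lengths G→1/2, K→1/2; new cluster GK
  updated: d(E,GK)=25/2, d(GK,J)=15, d(GK,O)=35/2, d(GK,Q)=21/2, d(GK,V)=3, d(GK,W)=33/2
step 2: merge (Q,W) at d=1; branch lengths Q→1/2, W→1/2; new cluster QW
  updated: d(E,QW)=11, d(GK,QW)=27/2, d(J,QW)=15, d(O,QW)=9, d(QW,V)=16
step 3: merge (J,O) at d=2; branch lengths J→1, O→1; new cluster JO
  updated: d(E,JO)=19/2, d(GK,JO)=65/4, d(JO,QW)=12, d(JO,V)=21/2
step 4: merge (GK,V) at d=3; branch lengths GK→1, V→3/2; new cluster GKV
  updated: d(E,GKV)=37/3, d(GKV,JO)=43/3, d(GKV,QW)=43/3
step 5: merge (E,JO) at d=19/2; branch lengths E→19/4, JO→15/4; new cluster EJO
  updated: d(EJO,GKV)=41/3, d(EJO,QW)=35/3
step 6: merge (EJO,QW) at d=35/3; branch lengths EJO→13/12, QW→16/3; new cluster EJOQW
  updated: d(EJOQW,GKV)=209/15
step 7: merge (EJOQW,GKV) at d=209/15; branch lengths EJOQW→17/15, GKV→82/15; new cluster EGJKOQVW
final tree: (((E:19/4,(J:1,O:1):15/4):13/12,(Q:1/2,W:1/2):16/3):17/15,((G:1/2,K:1/2):1,V:3/2):82/15)
total length: 1681/60

1681/60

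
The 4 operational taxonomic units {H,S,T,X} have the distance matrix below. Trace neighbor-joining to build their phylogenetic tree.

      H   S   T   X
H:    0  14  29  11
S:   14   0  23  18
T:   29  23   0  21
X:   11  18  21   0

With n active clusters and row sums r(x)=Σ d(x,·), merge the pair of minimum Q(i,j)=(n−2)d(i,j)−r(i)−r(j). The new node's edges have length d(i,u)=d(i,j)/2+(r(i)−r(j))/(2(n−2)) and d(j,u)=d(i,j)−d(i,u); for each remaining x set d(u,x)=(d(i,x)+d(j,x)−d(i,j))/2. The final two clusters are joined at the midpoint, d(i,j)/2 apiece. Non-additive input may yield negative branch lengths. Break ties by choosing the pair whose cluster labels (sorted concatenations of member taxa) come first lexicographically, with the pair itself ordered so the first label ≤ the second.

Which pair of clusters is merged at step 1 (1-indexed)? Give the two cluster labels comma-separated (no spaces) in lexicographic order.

1. join H+X (d=11, Q=-82) ⇒ HX; edges |H|=13/2, |X|=9/2
  updated: d(HX,S)=21/2, d(HX,T)=39/2
2. join HX+S (d=21/2, Q=-53) ⇒ HSX; edges |HX|=7/2, |S|=7
  updated: d(HSX,T)=16
3. join HSX+T (d=16) ⇒ HSTX; edges |HSX|=8, |T|=8
final tree: (((H:13/2,X:9/2):7/2,S:7):8,T:8)
total length: 75/2

H,X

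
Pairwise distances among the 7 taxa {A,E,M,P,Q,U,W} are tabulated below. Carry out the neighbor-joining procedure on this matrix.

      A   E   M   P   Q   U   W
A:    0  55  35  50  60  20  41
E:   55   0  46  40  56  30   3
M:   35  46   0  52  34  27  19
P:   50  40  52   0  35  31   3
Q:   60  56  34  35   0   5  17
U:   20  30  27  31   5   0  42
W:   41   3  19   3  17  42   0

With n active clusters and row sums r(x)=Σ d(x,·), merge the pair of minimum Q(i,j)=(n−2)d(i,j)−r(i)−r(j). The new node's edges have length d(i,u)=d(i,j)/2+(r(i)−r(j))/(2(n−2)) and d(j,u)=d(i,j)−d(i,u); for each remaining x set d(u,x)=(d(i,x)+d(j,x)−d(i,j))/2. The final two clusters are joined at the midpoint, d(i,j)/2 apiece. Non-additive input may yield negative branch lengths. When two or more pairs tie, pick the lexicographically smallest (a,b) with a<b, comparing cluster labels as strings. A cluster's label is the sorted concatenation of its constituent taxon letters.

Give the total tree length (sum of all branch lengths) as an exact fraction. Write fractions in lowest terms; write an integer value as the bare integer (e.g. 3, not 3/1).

iteration 1: select E,W (d=3, Q=-340); attach at lengths (12, -9); label the merged cluster EW
  updated: d(A,EW)=93/2, d(EW,M)=31, d(EW,P)=20, d(EW,Q)=35, d(EW,U)=69/2
iteration 2: select EW,P (d=20, Q=-275); attach at lengths (59/8, 101/8); label the merged cluster EPW
  updated: d(A,EPW)=153/4, d(EPW,M)=63/2, d(EPW,Q)=25, d(EPW,U)=91/4
iteration 3: select Q,U (d=5, Q=-735/4); attach at lengths (257/24, -137/24); label the merged cluster QU
  updated: d(A,QU)=75/2, d(EPW,QU)=171/8, d(M,QU)=28
iteration 4: select A,M (d=35, Q=-541/4); attach at lengths (345/16, 215/16); label the merged cluster AM
  updated: d(AM,EPW)=139/8, d(AM,QU)=61/4
iteration 5: select AM,EPW (d=139/8, Q=-54); attach at lengths (45/8, 47/4); label the merged cluster AEMPW
  updated: d(AEMPW,QU)=77/8
iteration 6: select AEMPW,QU (d=77/8); attach at lengths (77/16, 77/16); label the merged cluster AEMPQUW
final tree: (((A:345/16,M:215/16):45/8,((E:12,W:-9):59/8,P:101/8):47/4):77/16,(Q:257/24,U:-137/24):77/16)
total length: 90

90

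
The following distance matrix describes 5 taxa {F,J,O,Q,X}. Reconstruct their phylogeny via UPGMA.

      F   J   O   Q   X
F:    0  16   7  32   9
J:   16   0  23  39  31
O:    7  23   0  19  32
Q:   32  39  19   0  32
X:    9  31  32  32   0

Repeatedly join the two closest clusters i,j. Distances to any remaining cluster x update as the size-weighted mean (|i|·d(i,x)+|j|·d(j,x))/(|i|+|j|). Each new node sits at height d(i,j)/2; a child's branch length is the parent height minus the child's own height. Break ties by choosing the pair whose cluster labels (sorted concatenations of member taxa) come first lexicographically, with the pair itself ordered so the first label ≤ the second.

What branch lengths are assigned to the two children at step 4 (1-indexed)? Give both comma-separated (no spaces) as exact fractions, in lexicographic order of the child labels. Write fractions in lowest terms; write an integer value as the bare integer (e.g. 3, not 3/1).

13/4,61/4

1. join F+O (d=7) ⇒ FO; edges |F|=7/2, |O|=7/2
  updated: d(FO,J)=39/2, d(FO,Q)=51/2, d(FO,X)=41/2
2. join FO+J (d=39/2) ⇒ FJO; edges |FO|=25/4, |J|=39/4
  updated: d(FJO,Q)=30, d(FJO,X)=24
3. join FJO+X (d=24) ⇒ FJOX; edges |FJO|=9/4, |X|=12
  updated: d(FJOX,Q)=61/2
4. join FJOX+Q (d=61/2) ⇒ FJOQX; edges |FJOX|=13/4, |Q|=61/4
final tree: ((((F:7/2,O:7/2):25/4,J:39/4):9/4,X:12):13/4,Q:61/4)
total length: 223/4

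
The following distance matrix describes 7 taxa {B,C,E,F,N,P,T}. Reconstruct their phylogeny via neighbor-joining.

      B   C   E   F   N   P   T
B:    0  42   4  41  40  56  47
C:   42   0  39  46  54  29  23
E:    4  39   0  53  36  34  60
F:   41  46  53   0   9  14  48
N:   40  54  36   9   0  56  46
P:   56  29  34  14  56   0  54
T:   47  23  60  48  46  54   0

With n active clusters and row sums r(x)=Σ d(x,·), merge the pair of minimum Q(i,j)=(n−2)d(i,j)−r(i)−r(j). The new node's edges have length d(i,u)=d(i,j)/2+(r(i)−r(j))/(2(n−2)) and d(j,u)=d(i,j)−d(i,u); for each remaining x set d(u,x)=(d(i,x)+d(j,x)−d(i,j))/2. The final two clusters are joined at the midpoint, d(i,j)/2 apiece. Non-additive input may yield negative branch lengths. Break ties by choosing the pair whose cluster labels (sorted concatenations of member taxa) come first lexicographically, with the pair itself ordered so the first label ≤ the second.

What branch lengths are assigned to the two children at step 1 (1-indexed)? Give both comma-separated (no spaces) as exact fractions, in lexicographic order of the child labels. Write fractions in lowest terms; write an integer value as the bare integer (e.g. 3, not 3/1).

12/5,8/5

1. join B+E (d=4, Q=-436) ⇒ BE; edges |B|=12/5, |E|=8/5
  updated: d(BE,C)=77/2, d(BE,F)=45, d(BE,N)=36, d(BE,P)=43, d(BE,T)=103/2
2. join F+N (d=9, Q=-327) ⇒ FN; edges |F|=-3/8, |N|=75/8
  updated: d(BE,FN)=36, d(C,FN)=91/2, d(FN,P)=61/2, d(FN,T)=85/2
3. join C+T (d=23, Q=-238) ⇒ CT; edges |C|=17/3, |T|=52/3
  updated: d(BE,CT)=67/2, d(CT,FN)=65/2, d(CT,P)=30
4. join BE+CT (d=67/2, Q=-283/2) ⇒ BCET; edges |BE|=167/8, |CT|=101/8
  updated: d(BCET,FN)=35/2, d(BCET,P)=79/4
5. join BCET+FN (d=35/2, Q=-271/4) ⇒ BCEFNT; edges |BCET|=27/8, |FN|=113/8
  updated: d(BCEFNT,P)=131/8
6. join BCEFNT+P (d=131/8) ⇒ BCEFNPT; edges |BCEFNT|=131/16, |P|=131/16
final tree: ((((B:12/5,E:8/5):167/8,(C:17/3,T:52/3):101/8):27/8,(F:-3/8,N:75/8):113/8):131/16,P:131/16)
total length: 827/8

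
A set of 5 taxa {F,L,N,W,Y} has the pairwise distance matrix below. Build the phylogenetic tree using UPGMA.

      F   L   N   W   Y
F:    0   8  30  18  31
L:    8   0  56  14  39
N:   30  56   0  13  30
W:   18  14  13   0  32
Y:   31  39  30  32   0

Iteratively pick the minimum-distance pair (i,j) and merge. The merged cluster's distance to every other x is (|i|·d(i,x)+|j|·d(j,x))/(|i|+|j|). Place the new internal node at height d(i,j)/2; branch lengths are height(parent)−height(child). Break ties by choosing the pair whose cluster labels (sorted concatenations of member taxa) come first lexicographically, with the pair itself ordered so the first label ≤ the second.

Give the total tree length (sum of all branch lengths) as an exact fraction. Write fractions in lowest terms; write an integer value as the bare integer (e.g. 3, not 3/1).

233/4

step 1: merge (F,L) at d=8; branch lengths F→4, L→4; new cluster FL
  updated: d(FL,N)=43, d(FL,W)=16, d(FL,Y)=35
step 2: merge (N,W) at d=13; branch lengths N→13/2, W→13/2; new cluster NW
  updated: d(FL,NW)=59/2, d(NW,Y)=31
step 3: merge (FL,NW) at d=59/2; branch lengths FL→43/4, NW→33/4; new cluster FLNW
  updated: d(FLNW,Y)=33
step 4: merge (FLNW,Y) at d=33; branch lengths FLNW→7/4, Y→33/2; new cluster FLNWY
final tree: (((F:4,L:4):43/4,(N:13/2,W:13/2):33/4):7/4,Y:33/2)
total length: 233/4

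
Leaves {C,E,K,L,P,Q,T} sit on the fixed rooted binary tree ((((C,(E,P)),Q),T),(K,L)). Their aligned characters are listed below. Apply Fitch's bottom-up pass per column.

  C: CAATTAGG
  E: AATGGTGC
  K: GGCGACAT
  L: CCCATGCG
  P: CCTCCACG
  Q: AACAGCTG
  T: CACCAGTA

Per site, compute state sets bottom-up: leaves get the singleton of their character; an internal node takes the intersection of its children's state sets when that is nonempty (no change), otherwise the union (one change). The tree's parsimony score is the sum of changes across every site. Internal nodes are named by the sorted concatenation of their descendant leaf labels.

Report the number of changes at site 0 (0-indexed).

[col 0] EP: children E:{A}, P:{C} ∪→ {A,C}; cost 1
[col 0] CEP: children C:{C}, EP:{A,C} ∩→ {C}; cost 0
[col 0] CEPQ: children CEP:{C}, Q:{A} ∪→ {A,C}; cost 1
[col 0] CEPQT: children CEPQ:{A,C}, T:{C} ∩→ {C}; cost 0
[col 0] KL: children K:{G}, L:{C} ∪→ {C,G}; cost 1
[col 0] CEKLPQT: children CEPQT:{C}, KL:{C,G} ∩→ {C}; cost 0
[col 1] EP: children E:{A}, P:{C} ∪→ {A,C}; cost 1
[col 1] CEP: children C:{A}, EP:{A,C} ∩→ {A}; cost 0
[col 1] CEPQ: children CEP:{A}, Q:{A} ∩→ {A}; cost 0
[col 1] CEPQT: children CEPQ:{A}, T:{A} ∩→ {A}; cost 0
[col 1] KL: children K:{G}, L:{C} ∪→ {C,G}; cost 1
[col 1] CEKLPQT: children CEPQT:{A}, KL:{C,G} ∪→ {A,C,G}; cost 1
[col 2] EP: children E:{T}, P:{T} ∩→ {T}; cost 0
[col 2] CEP: children C:{A}, EP:{T} ∪→ {A,T}; cost 1
[col 2] CEPQ: children CEP:{A,T}, Q:{C} ∪→ {A,C,T}; cost 1
[col 2] CEPQT: children CEPQ:{A,C,T}, T:{C} ∩→ {C}; cost 0
[col 2] KL: children K:{C}, L:{C} ∩→ {C}; cost 0
[col 2] CEKLPQT: children CEPQT:{C}, KL:{C} ∩→ {C}; cost 0
[col 3] EP: children E:{G}, P:{C} ∪→ {C,G}; cost 1
[col 3] CEP: children C:{T}, EP:{C,G} ∪→ {C,G,T}; cost 1
[col 3] CEPQ: children CEP:{C,G,T}, Q:{A} ∪→ {A,C,G,T}; cost 1
[col 3] CEPQT: children CEPQ:{A,C,G,T}, T:{C} ∩→ {C}; cost 0
[col 3] KL: children K:{G}, L:{A} ∪→ {A,G}; cost 1
[col 3] CEKLPQT: children CEPQT:{C}, KL:{A,G} ∪→ {A,C,G}; cost 1
[col 4] EP: children E:{G}, P:{C} ∪→ {C,G}; cost 1
[col 4] CEP: children C:{T}, EP:{C,G} ∪→ {C,G,T}; cost 1
[col 4] CEPQ: children CEP:{C,G,T}, Q:{G} ∩→ {G}; cost 0
[col 4] CEPQT: children CEPQ:{G}, T:{A} ∪→ {A,G}; cost 1
[col 4] KL: children K:{A}, L:{T} ∪→ {A,T}; cost 1
[col 4] CEKLPQT: children CEPQT:{A,G}, KL:{A,T} ∩→ {A}; cost 0
[col 5] EP: children E:{T}, P:{A} ∪→ {A,T}; cost 1
[col 5] CEP: children C:{A}, EP:{A,T} ∩→ {A}; cost 0
[col 5] CEPQ: children CEP:{A}, Q:{C} ∪→ {A,C}; cost 1
[col 5] CEPQT: children CEPQ:{A,C}, T:{G} ∪→ {A,C,G}; cost 1
[col 5] KL: children K:{C}, L:{G} ∪→ {C,G}; cost 1
[col 5] CEKLPQT: children CEPQT:{A,C,G}, KL:{C,G} ∩→ {C,G}; cost 0
[col 6] EP: children E:{G}, P:{C} ∪→ {C,G}; cost 1
[col 6] CEP: children C:{G}, EP:{C,G} ∩→ {G}; cost 0
[col 6] CEPQ: children CEP:{G}, Q:{T} ∪→ {G,T}; cost 1
[col 6] CEPQT: children CEPQ:{G,T}, T:{T} ∩→ {T}; cost 0
[col 6] KL: children K:{A}, L:{C} ∪→ {A,C}; cost 1
[col 6] CEKLPQT: children CEPQT:{T}, KL:{A,C} ∪→ {A,C,T}; cost 1
[col 7] EP: children E:{C}, P:{G} ∪→ {C,G}; cost 1
[col 7] CEP: children C:{G}, EP:{C,G} ∩→ {G}; cost 0
[col 7] CEPQ: children CEP:{G}, Q:{G} ∩→ {G}; cost 0
[col 7] CEPQT: children CEPQ:{G}, T:{A} ∪→ {A,G}; cost 1
[col 7] KL: children K:{T}, L:{G} ∪→ {G,T}; cost 1
[col 7] CEKLPQT: children CEPQT:{A,G}, KL:{G,T} ∩→ {G}; cost 0
per-site changes: [3, 3, 2, 5, 4, 4, 4, 3]; total = 28

3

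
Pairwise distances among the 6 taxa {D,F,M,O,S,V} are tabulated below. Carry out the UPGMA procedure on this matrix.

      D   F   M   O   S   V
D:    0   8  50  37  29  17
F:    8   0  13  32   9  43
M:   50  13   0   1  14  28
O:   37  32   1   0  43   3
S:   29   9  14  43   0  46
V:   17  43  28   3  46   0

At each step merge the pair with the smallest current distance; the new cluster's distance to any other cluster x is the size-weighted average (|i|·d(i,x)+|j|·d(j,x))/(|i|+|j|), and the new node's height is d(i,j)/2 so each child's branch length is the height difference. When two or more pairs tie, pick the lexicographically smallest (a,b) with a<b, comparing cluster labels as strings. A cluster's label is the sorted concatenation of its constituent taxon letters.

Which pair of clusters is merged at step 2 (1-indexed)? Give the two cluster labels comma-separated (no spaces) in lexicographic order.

D,F

1. join M+O (d=1) ⇒ MO; edges |M|=1/2, |O|=1/2
  updated: d(D,MO)=87/2, d(F,MO)=45/2, d(MO,S)=57/2, d(MO,V)=31/2
2. join D+F (d=8) ⇒ DF; edges |D|=4, |F|=4
  updated: d(DF,MO)=33, d(DF,S)=19, d(DF,V)=30
3. join MO+V (d=31/2) ⇒ MOV; edges |MO|=29/4, |V|=31/4
  updated: d(DF,MOV)=32, d(MOV,S)=103/3
4. join DF+S (d=19) ⇒ DFS; edges |DF|=11/2, |S|=19/2
  updated: d(DFS,MOV)=295/9
5. join DFS+MOV (d=295/9) ⇒ DFMOSV; edges |DFS|=62/9, |MOV|=311/36
final tree: (((D:4,F:4):11/2,S:19/2):62/9,((M:1/2,O:1/2):29/4,V:31/4):311/36)
total length: 1963/36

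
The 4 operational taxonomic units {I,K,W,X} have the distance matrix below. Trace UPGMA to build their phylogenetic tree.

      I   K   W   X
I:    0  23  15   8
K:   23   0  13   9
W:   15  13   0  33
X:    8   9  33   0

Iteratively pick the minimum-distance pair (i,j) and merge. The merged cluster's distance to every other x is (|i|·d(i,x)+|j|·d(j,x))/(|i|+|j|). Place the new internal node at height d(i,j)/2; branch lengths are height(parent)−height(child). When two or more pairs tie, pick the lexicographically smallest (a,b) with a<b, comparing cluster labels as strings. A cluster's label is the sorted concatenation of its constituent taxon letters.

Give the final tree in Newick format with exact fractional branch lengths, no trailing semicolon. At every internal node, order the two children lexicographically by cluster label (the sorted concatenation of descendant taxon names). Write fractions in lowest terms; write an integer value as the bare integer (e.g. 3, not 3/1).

step 1: merge (I,X) at d=8; branch lengths I→4, X→4; new cluster IX
  updated: d(IX,K)=16, d(IX,W)=24
step 2: merge (K,W) at d=13; branch lengths K→13/2, W→13/2; new cluster KW
  updated: d(IX,KW)=20
step 3: merge (IX,KW) at d=20; branch lengths IX→6, KW→7/2; new cluster IKWX
final tree: ((I:4,X:4):6,(K:13/2,W:13/2):7/2)
total length: 61/2

((I:4,X:4):6,(K:13/2,W:13/2):7/2)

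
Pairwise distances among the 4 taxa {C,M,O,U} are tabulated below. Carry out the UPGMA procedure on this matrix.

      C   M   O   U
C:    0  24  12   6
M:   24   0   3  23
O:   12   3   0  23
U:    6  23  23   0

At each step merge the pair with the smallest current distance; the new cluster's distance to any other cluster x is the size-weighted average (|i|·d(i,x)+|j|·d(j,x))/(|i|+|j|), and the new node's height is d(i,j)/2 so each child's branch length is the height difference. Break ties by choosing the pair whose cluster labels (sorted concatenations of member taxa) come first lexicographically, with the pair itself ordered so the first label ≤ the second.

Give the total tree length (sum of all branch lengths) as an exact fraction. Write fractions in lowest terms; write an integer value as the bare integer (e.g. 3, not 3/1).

iteration 1: select M,O (d=3); attach at lengths (3/2, 3/2); label the merged cluster MO
  updated: d(C,MO)=18, d(MO,U)=23
iteration 2: select C,U (d=6); attach at lengths (3, 3); label the merged cluster CU
  updated: d(CU,MO)=41/2
iteration 3: select CU,MO (d=41/2); attach at lengths (29/4, 35/4); label the merged cluster CMOU
final tree: ((C:3,U:3):29/4,(M:3/2,O:3/2):35/4)
total length: 25

25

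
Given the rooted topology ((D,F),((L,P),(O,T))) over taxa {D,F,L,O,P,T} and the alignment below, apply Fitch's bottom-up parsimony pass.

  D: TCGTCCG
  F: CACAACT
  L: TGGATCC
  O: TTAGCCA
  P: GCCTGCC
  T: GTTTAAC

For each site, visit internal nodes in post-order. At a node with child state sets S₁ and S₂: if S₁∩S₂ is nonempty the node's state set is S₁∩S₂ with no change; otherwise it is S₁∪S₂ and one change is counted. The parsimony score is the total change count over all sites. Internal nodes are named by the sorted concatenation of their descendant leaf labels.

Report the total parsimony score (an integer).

21

DF@0: {T} ∪ {C} = {C,T} (union, +1)
LP@0: {T} ∪ {G} = {G,T} (union, +1)
OT@0: {T} ∪ {G} = {G,T} (union, +1)
LOPT@0: {G,T} ∩ {G,T} = {G,T} (intersection, +0)
DFLOPT@0: {C,T} ∩ {G,T} = {T} (intersection, +0)
DF@1: {C} ∪ {A} = {A,C} (union, +1)
LP@1: {G} ∪ {C} = {C,G} (union, +1)
OT@1: {T} ∩ {T} = {T} (intersection, +0)
LOPT@1: {C,G} ∪ {T} = {C,G,T} (union, +1)
DFLOPT@1: {A,C} ∩ {C,G,T} = {C} (intersection, +0)
DF@2: {G} ∪ {C} = {C,G} (union, +1)
LP@2: {G} ∪ {C} = {C,G} (union, +1)
OT@2: {A} ∪ {T} = {A,T} (union, +1)
LOPT@2: {C,G} ∪ {A,T} = {A,C,G,T} (union, +1)
DFLOPT@2: {C,G} ∩ {A,C,G,T} = {C,G} (intersection, +0)
DF@3: {T} ∪ {A} = {A,T} (union, +1)
LP@3: {A} ∪ {T} = {A,T} (union, +1)
OT@3: {G} ∪ {T} = {G,T} (union, +1)
LOPT@3: {A,T} ∩ {G,T} = {T} (intersection, +0)
DFLOPT@3: {A,T} ∩ {T} = {T} (intersection, +0)
DF@4: {C} ∪ {A} = {A,C} (union, +1)
LP@4: {T} ∪ {G} = {G,T} (union, +1)
OT@4: {C} ∪ {A} = {A,C} (union, +1)
LOPT@4: {G,T} ∪ {A,C} = {A,C,G,T} (union, +1)
DFLOPT@4: {A,C} ∩ {A,C,G,T} = {A,C} (intersection, +0)
DF@5: {C} ∩ {C} = {C} (intersection, +0)
LP@5: {C} ∩ {C} = {C} (intersection, +0)
OT@5: {C} ∪ {A} = {A,C} (union, +1)
LOPT@5: {C} ∩ {A,C} = {C} (intersection, +0)
DFLOPT@5: {C} ∩ {C} = {C} (intersection, +0)
DF@6: {G} ∪ {T} = {G,T} (union, +1)
LP@6: {C} ∩ {C} = {C} (intersection, +0)
OT@6: {A} ∪ {C} = {A,C} (union, +1)
LOPT@6: {C} ∩ {A,C} = {C} (intersection, +0)
DFLOPT@6: {G,T} ∪ {C} = {C,G,T} (union, +1)
per-site changes: [3, 3, 4, 3, 4, 1, 3]; total = 21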